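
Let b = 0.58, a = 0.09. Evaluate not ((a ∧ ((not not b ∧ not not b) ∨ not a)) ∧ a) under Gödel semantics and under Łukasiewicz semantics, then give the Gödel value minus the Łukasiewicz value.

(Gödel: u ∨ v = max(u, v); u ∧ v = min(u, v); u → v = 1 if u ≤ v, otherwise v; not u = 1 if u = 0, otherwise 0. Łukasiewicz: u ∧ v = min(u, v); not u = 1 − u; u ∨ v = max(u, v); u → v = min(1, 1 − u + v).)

-0.91

Gödel evaluation:
  not b: Gödel ¬ of 0.58 = 0 (operand ≠ 0)
  not not b: Gödel ¬ of 0 = 1 (operand is 0)
  not b: Gödel ¬ of 0.58 = 0 (operand ≠ 0)
  not not b: Gödel ¬ of 0 = 1 (operand is 0)
  (not not b ∧ not not b) = min(1, 1) = 1
  not a: Gödel ¬ of 0.09 = 0 (operand ≠ 0)
  ((not not b ∧ not not b) ∨ not a) = max(1, 0) = 1
  (a ∧ ((not not b ∧ not not b) ∨ not a)) = min(0.09, 1) = 0.09
  ((a ∧ ((not not b ∧ not not b) ∨ not a)) ∧ a) = min(0.09, 0.09) = 0.09
  not ((a ∧ ((not not b ∧ not not b) ∨ not a)) ∧ a): Gödel ¬ of 0.09 = 0 (operand ≠ 0)
  Gödel value = 0
Łukasiewicz evaluation:
  not b: Łukasiewicz ¬ gives 1 − 0.58 = 0.42
  not not b: Łukasiewicz ¬ gives 1 − 0.42 = 0.58
  not b: Łukasiewicz ¬ gives 1 − 0.58 = 0.42
  not not b: Łukasiewicz ¬ gives 1 − 0.42 = 0.58
  (not not b ∧ not not b) = min(0.58, 0.58) = 0.58
  not a: Łukasiewicz ¬ gives 1 − 0.09 = 0.91
  ((not not b ∧ not not b) ∨ not a) = max(0.58, 0.91) = 0.91
  (a ∧ ((not not b ∧ not not b) ∨ not a)) = min(0.09, 0.91) = 0.09
  ((a ∧ ((not not b ∧ not not b) ∨ not a)) ∧ a) = min(0.09, 0.09) = 0.09
  not ((a ∧ ((not not b ∧ not not b) ∨ not a)) ∧ a): Łukasiewicz ¬ gives 1 − 0.09 = 0.91
  Łukasiewicz value = 0.91
Difference: 0 − 0.91 = -0.91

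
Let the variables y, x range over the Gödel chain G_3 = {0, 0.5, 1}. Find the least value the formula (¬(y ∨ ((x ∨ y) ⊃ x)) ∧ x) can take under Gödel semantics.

The minimum is attained at y = 0, x = 0:
  (x ∨ y) = max(0, 0) = 0
  ((x ∨ y) ⊃ x): 0 ≤ 0, so result = 1
  (y ∨ ((x ∨ y) ⊃ x)) = max(0, 1) = 1
  ¬(y ∨ ((x ∨ y) ⊃ x)): Gödel ¬ of 1 = 0 (operand ≠ 0)
  (¬(y ∨ ((x ∨ y) ⊃ x)) ∧ x) = min(0, 0) = 0
Checking all 9 assignments confirms none give a value below 0.00.

0.00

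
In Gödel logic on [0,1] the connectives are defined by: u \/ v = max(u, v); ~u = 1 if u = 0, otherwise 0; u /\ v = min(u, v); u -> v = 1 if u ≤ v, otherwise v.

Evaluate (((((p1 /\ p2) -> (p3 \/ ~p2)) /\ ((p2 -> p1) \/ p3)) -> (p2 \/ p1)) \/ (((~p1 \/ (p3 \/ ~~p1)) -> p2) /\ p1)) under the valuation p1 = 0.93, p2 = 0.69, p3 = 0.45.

1.00

(p1 /\ p2) = min(0.93, 0.69) = 0.69
~p2: Gödel ¬ of 0.69 = 0 (operand ≠ 0)
(p3 \/ ~p2) = max(0.45, 0) = 0.45
((p1 /\ p2) -> (p3 \/ ~p2)): 0.69 > 0.45, so result = 0.45
(p2 -> p1): 0.69 ≤ 0.93, so result = 1
((p2 -> p1) \/ p3) = max(1, 0.45) = 1
(((p1 /\ p2) -> (p3 \/ ~p2)) /\ ((p2 -> p1) \/ p3)) = min(0.45, 1) = 0.45
(p2 \/ p1) = max(0.69, 0.93) = 0.93
((((p1 /\ p2) -> (p3 \/ ~p2)) /\ ((p2 -> p1) \/ p3)) -> (p2 \/ p1)): 0.45 ≤ 0.93, so result = 1
~p1: Gödel ¬ of 0.93 = 0 (operand ≠ 0)
~p1: Gödel ¬ of 0.93 = 0 (operand ≠ 0)
~~p1: Gödel ¬ of 0 = 1 (operand is 0)
(p3 \/ ~~p1) = max(0.45, 1) = 1
(~p1 \/ (p3 \/ ~~p1)) = max(0, 1) = 1
((~p1 \/ (p3 \/ ~~p1)) -> p2): 1 > 0.69, so result = 0.69
(((~p1 \/ (p3 \/ ~~p1)) -> p2) /\ p1) = min(0.69, 0.93) = 0.69
(((((p1 /\ p2) -> (p3 \/ ~p2)) /\ ((p2 -> p1) \/ p3)) -> (p2 \/ p1)) \/ (((~p1 \/ (p3 \/ ~~p1)) -> p2) /\ p1)) = max(1, 0.69) = 1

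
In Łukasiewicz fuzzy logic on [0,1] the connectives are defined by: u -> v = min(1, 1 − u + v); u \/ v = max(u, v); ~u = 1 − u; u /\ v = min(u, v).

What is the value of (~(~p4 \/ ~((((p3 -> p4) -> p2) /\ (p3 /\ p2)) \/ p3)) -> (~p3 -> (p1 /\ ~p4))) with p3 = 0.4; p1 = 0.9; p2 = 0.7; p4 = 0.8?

~p4: Łukasiewicz ¬ gives 1 − 0.8 = 0.2
(p3 -> p4): min(1, 1 − 0.4 + 0.8) = 1
((p3 -> p4) -> p2): min(1, 1 − 1 + 0.7) = 0.7
(p3 /\ p2) = min(0.4, 0.7) = 0.4
(((p3 -> p4) -> p2) /\ (p3 /\ p2)) = min(0.7, 0.4) = 0.4
((((p3 -> p4) -> p2) /\ (p3 /\ p2)) \/ p3) = max(0.4, 0.4) = 0.4
~((((p3 -> p4) -> p2) /\ (p3 /\ p2)) \/ p3): Łukasiewicz ¬ gives 1 − 0.4 = 0.6
(~p4 \/ ~((((p3 -> p4) -> p2) /\ (p3 /\ p2)) \/ p3)) = max(0.2, 0.6) = 0.6
~(~p4 \/ ~((((p3 -> p4) -> p2) /\ (p3 /\ p2)) \/ p3)): Łukasiewicz ¬ gives 1 − 0.6 = 0.4
~p3: Łukasiewicz ¬ gives 1 − 0.4 = 0.6
~p4: Łukasiewicz ¬ gives 1 − 0.8 = 0.2
(p1 /\ ~p4) = min(0.9, 0.2) = 0.2
(~p3 -> (p1 /\ ~p4)): min(1, 1 − 0.6 + 0.2) = 0.6
(~(~p4 \/ ~((((p3 -> p4) -> p2) /\ (p3 /\ p2)) \/ p3)) -> (~p3 -> (p1 /\ ~p4))): min(1, 1 − 0.4 + 0.6) = 1

1.00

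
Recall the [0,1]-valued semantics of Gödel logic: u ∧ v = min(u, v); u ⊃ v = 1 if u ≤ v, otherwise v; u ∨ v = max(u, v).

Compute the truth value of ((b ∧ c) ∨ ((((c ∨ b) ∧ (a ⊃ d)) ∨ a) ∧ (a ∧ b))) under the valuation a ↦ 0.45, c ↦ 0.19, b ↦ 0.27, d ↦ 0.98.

(b ∧ c) = min(0.27, 0.19) = 0.19
(c ∨ b) = max(0.19, 0.27) = 0.27
(a ⊃ d): 0.45 ≤ 0.98, so result = 1
((c ∨ b) ∧ (a ⊃ d)) = min(0.27, 1) = 0.27
(((c ∨ b) ∧ (a ⊃ d)) ∨ a) = max(0.27, 0.45) = 0.45
(a ∧ b) = min(0.45, 0.27) = 0.27
((((c ∨ b) ∧ (a ⊃ d)) ∨ a) ∧ (a ∧ b)) = min(0.45, 0.27) = 0.27
((b ∧ c) ∨ ((((c ∨ b) ∧ (a ⊃ d)) ∨ a) ∧ (a ∧ b))) = max(0.19, 0.27) = 0.27

0.27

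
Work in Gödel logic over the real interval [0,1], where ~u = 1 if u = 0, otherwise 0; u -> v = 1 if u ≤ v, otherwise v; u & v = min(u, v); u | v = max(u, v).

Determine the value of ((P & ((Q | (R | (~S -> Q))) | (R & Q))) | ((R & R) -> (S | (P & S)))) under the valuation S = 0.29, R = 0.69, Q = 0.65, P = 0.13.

0.29

~S: Gödel ¬ of 0.29 = 0 (operand ≠ 0)
(~S -> Q): 0 ≤ 0.65, so result = 1
(R | (~S -> Q)) = max(0.69, 1) = 1
(Q | (R | (~S -> Q))) = max(0.65, 1) = 1
(R & Q) = min(0.69, 0.65) = 0.65
((Q | (R | (~S -> Q))) | (R & Q)) = max(1, 0.65) = 1
(P & ((Q | (R | (~S -> Q))) | (R & Q))) = min(0.13, 1) = 0.13
(R & R) = min(0.69, 0.69) = 0.69
(P & S) = min(0.13, 0.29) = 0.13
(S | (P & S)) = max(0.29, 0.13) = 0.29
((R & R) -> (S | (P & S))): 0.69 > 0.29, so result = 0.29
((P & ((Q | (R | (~S -> Q))) | (R & Q))) | ((R & R) -> (S | (P & S)))) = max(0.13, 0.29) = 0.29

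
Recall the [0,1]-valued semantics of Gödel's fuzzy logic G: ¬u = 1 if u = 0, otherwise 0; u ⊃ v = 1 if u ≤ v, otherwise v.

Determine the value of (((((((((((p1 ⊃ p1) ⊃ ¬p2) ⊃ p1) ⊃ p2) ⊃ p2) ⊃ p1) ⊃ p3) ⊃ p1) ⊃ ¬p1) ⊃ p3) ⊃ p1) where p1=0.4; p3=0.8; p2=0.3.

(p1 ⊃ p1): 0.4 ≤ 0.4, so result = 1
¬p2: Gödel ¬ of 0.3 = 0 (operand ≠ 0)
((p1 ⊃ p1) ⊃ ¬p2): 1 > 0, so result = 0
(((p1 ⊃ p1) ⊃ ¬p2) ⊃ p1): 0 ≤ 0.4, so result = 1
((((p1 ⊃ p1) ⊃ ¬p2) ⊃ p1) ⊃ p2): 1 > 0.3, so result = 0.3
(((((p1 ⊃ p1) ⊃ ¬p2) ⊃ p1) ⊃ p2) ⊃ p2): 0.3 ≤ 0.3, so result = 1
((((((p1 ⊃ p1) ⊃ ¬p2) ⊃ p1) ⊃ p2) ⊃ p2) ⊃ p1): 1 > 0.4, so result = 0.4
(((((((p1 ⊃ p1) ⊃ ¬p2) ⊃ p1) ⊃ p2) ⊃ p2) ⊃ p1) ⊃ p3): 0.4 ≤ 0.8, so result = 1
((((((((p1 ⊃ p1) ⊃ ¬p2) ⊃ p1) ⊃ p2) ⊃ p2) ⊃ p1) ⊃ p3) ⊃ p1): 1 > 0.4, so result = 0.4
¬p1: Gödel ¬ of 0.4 = 0 (operand ≠ 0)
(((((((((p1 ⊃ p1) ⊃ ¬p2) ⊃ p1) ⊃ p2) ⊃ p2) ⊃ p1) ⊃ p3) ⊃ p1) ⊃ ¬p1): 0.4 > 0, so result = 0
((((((((((p1 ⊃ p1) ⊃ ¬p2) ⊃ p1) ⊃ p2) ⊃ p2) ⊃ p1) ⊃ p3) ⊃ p1) ⊃ ¬p1) ⊃ p3): 0 ≤ 0.8, so result = 1
(((((((((((p1 ⊃ p1) ⊃ ¬p2) ⊃ p1) ⊃ p2) ⊃ p2) ⊃ p1) ⊃ p3) ⊃ p1) ⊃ ¬p1) ⊃ p3) ⊃ p1): 1 > 0.4, so result = 0.4

0.40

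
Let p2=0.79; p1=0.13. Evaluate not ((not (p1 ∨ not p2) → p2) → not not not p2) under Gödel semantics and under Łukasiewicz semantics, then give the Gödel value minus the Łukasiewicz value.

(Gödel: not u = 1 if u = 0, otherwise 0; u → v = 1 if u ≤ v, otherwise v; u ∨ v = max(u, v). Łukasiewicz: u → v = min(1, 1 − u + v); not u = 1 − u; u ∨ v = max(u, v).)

Gödel evaluation:
  not p2: Gödel ¬ of 0.79 = 0 (operand ≠ 0)
  (p1 ∨ not p2) = max(0.13, 0) = 0.13
  not (p1 ∨ not p2): Gödel ¬ of 0.13 = 0 (operand ≠ 0)
  (not (p1 ∨ not p2) → p2): 0 ≤ 0.79, so result = 1
  not p2: Gödel ¬ of 0.79 = 0 (operand ≠ 0)
  not not p2: Gödel ¬ of 0 = 1 (operand is 0)
  not not not p2: Gödel ¬ of 1 = 0 (operand ≠ 0)
  ((not (p1 ∨ not p2) → p2) → not not not p2): 1 > 0, so result = 0
  not ((not (p1 ∨ not p2) → p2) → not not not p2): Gödel ¬ of 0 = 1 (operand is 0)
  Gödel value = 1
Łukasiewicz evaluation:
  not p2: Łukasiewicz ¬ gives 1 − 0.79 = 0.21
  (p1 ∨ not p2) = max(0.13, 0.21) = 0.21
  not (p1 ∨ not p2): Łukasiewicz ¬ gives 1 − 0.21 = 0.79
  (not (p1 ∨ not p2) → p2): min(1, 1 − 0.79 + 0.79) = 1
  not p2: Łukasiewicz ¬ gives 1 − 0.79 = 0.21
  not not p2: Łukasiewicz ¬ gives 1 − 0.21 = 0.79
  not not not p2: Łukasiewicz ¬ gives 1 − 0.79 = 0.21
  ((not (p1 ∨ not p2) → p2) → not not not p2): min(1, 1 − 1 + 0.21) = 0.21
  not ((not (p1 ∨ not p2) → p2) → not not not p2): Łukasiewicz ¬ gives 1 − 0.21 = 0.79
  Łukasiewicz value = 0.79
Difference: 1 − 0.79 = 0.21

0.21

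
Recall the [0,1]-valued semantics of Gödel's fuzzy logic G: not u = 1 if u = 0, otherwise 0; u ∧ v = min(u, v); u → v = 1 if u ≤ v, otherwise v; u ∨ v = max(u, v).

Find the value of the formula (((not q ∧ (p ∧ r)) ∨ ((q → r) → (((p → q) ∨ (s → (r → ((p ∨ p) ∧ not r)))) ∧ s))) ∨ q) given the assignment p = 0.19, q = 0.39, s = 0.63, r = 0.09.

1.00

not q: Gödel ¬ of 0.39 = 0 (operand ≠ 0)
(p ∧ r) = min(0.19, 0.09) = 0.09
(not q ∧ (p ∧ r)) = min(0, 0.09) = 0
(q → r): 0.39 > 0.09, so result = 0.09
(p → q): 0.19 ≤ 0.39, so result = 1
(p ∨ p) = max(0.19, 0.19) = 0.19
not r: Gödel ¬ of 0.09 = 0 (operand ≠ 0)
((p ∨ p) ∧ not r) = min(0.19, 0) = 0
(r → ((p ∨ p) ∧ not r)): 0.09 > 0, so result = 0
(s → (r → ((p ∨ p) ∧ not r))): 0.63 > 0, so result = 0
((p → q) ∨ (s → (r → ((p ∨ p) ∧ not r)))) = max(1, 0) = 1
(((p → q) ∨ (s → (r → ((p ∨ p) ∧ not r)))) ∧ s) = min(1, 0.63) = 0.63
((q → r) → (((p → q) ∨ (s → (r → ((p ∨ p) ∧ not r)))) ∧ s)): 0.09 ≤ 0.63, so result = 1
((not q ∧ (p ∧ r)) ∨ ((q → r) → (((p → q) ∨ (s → (r → ((p ∨ p) ∧ not r)))) ∧ s))) = max(0, 1) = 1
(((not q ∧ (p ∧ r)) ∨ ((q → r) → (((p → q) ∨ (s → (r → ((p ∨ p) ∧ not r)))) ∧ s))) ∨ q) = max(1, 0.39) = 1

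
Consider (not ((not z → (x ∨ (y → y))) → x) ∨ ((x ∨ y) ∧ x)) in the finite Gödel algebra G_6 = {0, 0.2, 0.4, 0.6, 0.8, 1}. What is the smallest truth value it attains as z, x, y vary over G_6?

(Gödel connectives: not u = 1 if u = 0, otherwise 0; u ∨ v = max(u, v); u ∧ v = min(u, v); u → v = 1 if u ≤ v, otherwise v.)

The minimum is attained at z = 0, x = 0.2, y = 0:
  not z: Gödel ¬ of 0 = 1 (operand is 0)
  (y → y): 0 ≤ 0, so result = 1
  (x ∨ (y → y)) = max(0.2, 1) = 1
  (not z → (x ∨ (y → y))): 1 ≤ 1, so result = 1
  ((not z → (x ∨ (y → y))) → x): 1 > 0.2, so result = 0.2
  not ((not z → (x ∨ (y → y))) → x): Gödel ¬ of 0.2 = 0 (operand ≠ 0)
  (x ∨ y) = max(0.2, 0) = 0.2
  ((x ∨ y) ∧ x) = min(0.2, 0.2) = 0.2
  (not ((not z → (x ∨ (y → y))) → x) ∨ ((x ∨ y) ∧ x)) = max(0, 0.2) = 0.2
Checking all 216 assignments confirms none give a value below 0.20.

0.20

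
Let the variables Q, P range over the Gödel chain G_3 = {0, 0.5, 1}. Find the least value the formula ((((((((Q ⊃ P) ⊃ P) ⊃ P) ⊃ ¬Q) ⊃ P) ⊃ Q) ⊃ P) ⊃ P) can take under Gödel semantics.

0.50

The minimum is attained at Q = 0, P = 0.5:
  (Q ⊃ P): 0 ≤ 0.5, so result = 1
  ((Q ⊃ P) ⊃ P): 1 > 0.5, so result = 0.5
  (((Q ⊃ P) ⊃ P) ⊃ P): 0.5 ≤ 0.5, so result = 1
  ¬Q: Gödel ¬ of 0 = 1 (operand is 0)
  ((((Q ⊃ P) ⊃ P) ⊃ P) ⊃ ¬Q): 1 ≤ 1, so result = 1
  (((((Q ⊃ P) ⊃ P) ⊃ P) ⊃ ¬Q) ⊃ P): 1 > 0.5, so result = 0.5
  ((((((Q ⊃ P) ⊃ P) ⊃ P) ⊃ ¬Q) ⊃ P) ⊃ Q): 0.5 > 0, so result = 0
  (((((((Q ⊃ P) ⊃ P) ⊃ P) ⊃ ¬Q) ⊃ P) ⊃ Q) ⊃ P): 0 ≤ 0.5, so result = 1
  ((((((((Q ⊃ P) ⊃ P) ⊃ P) ⊃ ¬Q) ⊃ P) ⊃ Q) ⊃ P) ⊃ P): 1 > 0.5, so result = 0.5
Checking all 9 assignments confirms none give a value below 0.50.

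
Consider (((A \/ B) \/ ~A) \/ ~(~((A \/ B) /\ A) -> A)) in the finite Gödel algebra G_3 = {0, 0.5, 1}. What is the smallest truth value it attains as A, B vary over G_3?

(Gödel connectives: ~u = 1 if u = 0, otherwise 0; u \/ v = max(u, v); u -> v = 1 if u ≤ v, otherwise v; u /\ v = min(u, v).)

The minimum is attained at A = 0.5, B = 0:
  (A \/ B) = max(0.5, 0) = 0.5
  ~A: Gödel ¬ of 0.5 = 0 (operand ≠ 0)
  ((A \/ B) \/ ~A) = max(0.5, 0) = 0.5
  (A \/ B) = max(0.5, 0) = 0.5
  ((A \/ B) /\ A) = min(0.5, 0.5) = 0.5
  ~((A \/ B) /\ A): Gödel ¬ of 0.5 = 0 (operand ≠ 0)
  (~((A \/ B) /\ A) -> A): 0 ≤ 0.5, so result = 1
  ~(~((A \/ B) /\ A) -> A): Gödel ¬ of 1 = 0 (operand ≠ 0)
  (((A \/ B) \/ ~A) \/ ~(~((A \/ B) /\ A) -> A)) = max(0.5, 0) = 0.5
Checking all 9 assignments confirms none give a value below 0.50.

0.50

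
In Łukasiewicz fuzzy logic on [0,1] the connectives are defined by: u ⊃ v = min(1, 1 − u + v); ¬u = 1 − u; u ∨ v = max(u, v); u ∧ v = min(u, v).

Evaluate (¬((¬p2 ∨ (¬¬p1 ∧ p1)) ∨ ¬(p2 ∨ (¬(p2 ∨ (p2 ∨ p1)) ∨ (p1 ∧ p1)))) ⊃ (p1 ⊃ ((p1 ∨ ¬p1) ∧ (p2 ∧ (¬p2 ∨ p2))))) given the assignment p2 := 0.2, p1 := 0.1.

1.00

¬p2: Łukasiewicz ¬ gives 1 − 0.2 = 0.8
¬p1: Łukasiewicz ¬ gives 1 − 0.1 = 0.9
¬¬p1: Łukasiewicz ¬ gives 1 − 0.9 = 0.1
(¬¬p1 ∧ p1) = min(0.1, 0.1) = 0.1
(¬p2 ∨ (¬¬p1 ∧ p1)) = max(0.8, 0.1) = 0.8
(p2 ∨ p1) = max(0.2, 0.1) = 0.2
(p2 ∨ (p2 ∨ p1)) = max(0.2, 0.2) = 0.2
¬(p2 ∨ (p2 ∨ p1)): Łukasiewicz ¬ gives 1 − 0.2 = 0.8
(p1 ∧ p1) = min(0.1, 0.1) = 0.1
(¬(p2 ∨ (p2 ∨ p1)) ∨ (p1 ∧ p1)) = max(0.8, 0.1) = 0.8
(p2 ∨ (¬(p2 ∨ (p2 ∨ p1)) ∨ (p1 ∧ p1))) = max(0.2, 0.8) = 0.8
¬(p2 ∨ (¬(p2 ∨ (p2 ∨ p1)) ∨ (p1 ∧ p1))): Łukasiewicz ¬ gives 1 − 0.8 = 0.2
((¬p2 ∨ (¬¬p1 ∧ p1)) ∨ ¬(p2 ∨ (¬(p2 ∨ (p2 ∨ p1)) ∨ (p1 ∧ p1)))) = max(0.8, 0.2) = 0.8
¬((¬p2 ∨ (¬¬p1 ∧ p1)) ∨ ¬(p2 ∨ (¬(p2 ∨ (p2 ∨ p1)) ∨ (p1 ∧ p1)))): Łukasiewicz ¬ gives 1 − 0.8 = 0.2
¬p1: Łukasiewicz ¬ gives 1 − 0.1 = 0.9
(p1 ∨ ¬p1) = max(0.1, 0.9) = 0.9
¬p2: Łukasiewicz ¬ gives 1 − 0.2 = 0.8
(¬p2 ∨ p2) = max(0.8, 0.2) = 0.8
(p2 ∧ (¬p2 ∨ p2)) = min(0.2, 0.8) = 0.2
((p1 ∨ ¬p1) ∧ (p2 ∧ (¬p2 ∨ p2))) = min(0.9, 0.2) = 0.2
(p1 ⊃ ((p1 ∨ ¬p1) ∧ (p2 ∧ (¬p2 ∨ p2)))): min(1, 1 − 0.1 + 0.2) = 1
(¬((¬p2 ∨ (¬¬p1 ∧ p1)) ∨ ¬(p2 ∨ (¬(p2 ∨ (p2 ∨ p1)) ∨ (p1 ∧ p1)))) ⊃ (p1 ⊃ ((p1 ∨ ¬p1) ∧ (p2 ∧ (¬p2 ∨ p2))))): min(1, 1 − 0.2 + 1) = 1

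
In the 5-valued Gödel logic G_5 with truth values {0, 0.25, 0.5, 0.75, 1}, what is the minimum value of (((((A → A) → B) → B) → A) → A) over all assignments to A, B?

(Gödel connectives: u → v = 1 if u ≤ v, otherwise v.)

Every assignment gives 1. For instance at A = 0, B = 0:
  (A → A): 0 ≤ 0, so result = 1
  ((A → A) → B): 1 > 0, so result = 0
  (((A → A) → B) → B): 0 ≤ 0, so result = 1
  ((((A → A) → B) → B) → A): 1 > 0, so result = 0
  (((((A → A) → B) → B) → A) → A): 0 ≤ 0, so result = 1
All 25 assignments give value 1 — the formula is a G_5-tautology.

1.00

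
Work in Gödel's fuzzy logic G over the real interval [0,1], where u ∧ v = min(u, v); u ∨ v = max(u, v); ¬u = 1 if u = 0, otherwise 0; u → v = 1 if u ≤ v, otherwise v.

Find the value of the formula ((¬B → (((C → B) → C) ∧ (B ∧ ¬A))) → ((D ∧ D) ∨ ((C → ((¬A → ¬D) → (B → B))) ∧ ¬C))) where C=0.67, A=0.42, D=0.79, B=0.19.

¬B: Gödel ¬ of 0.19 = 0 (operand ≠ 0)
(C → B): 0.67 > 0.19, so result = 0.19
((C → B) → C): 0.19 ≤ 0.67, so result = 1
¬A: Gödel ¬ of 0.42 = 0 (operand ≠ 0)
(B ∧ ¬A) = min(0.19, 0) = 0
(((C → B) → C) ∧ (B ∧ ¬A)) = min(1, 0) = 0
(¬B → (((C → B) → C) ∧ (B ∧ ¬A))): 0 ≤ 0, so result = 1
(D ∧ D) = min(0.79, 0.79) = 0.79
¬A: Gödel ¬ of 0.42 = 0 (operand ≠ 0)
¬D: Gödel ¬ of 0.79 = 0 (operand ≠ 0)
(¬A → ¬D): 0 ≤ 0, so result = 1
(B → B): 0.19 ≤ 0.19, so result = 1
((¬A → ¬D) → (B → B)): 1 ≤ 1, so result = 1
(C → ((¬A → ¬D) → (B → B))): 0.67 ≤ 1, so result = 1
¬C: Gödel ¬ of 0.67 = 0 (operand ≠ 0)
((C → ((¬A → ¬D) → (B → B))) ∧ ¬C) = min(1, 0) = 0
((D ∧ D) ∨ ((C → ((¬A → ¬D) → (B → B))) ∧ ¬C)) = max(0.79, 0) = 0.79
((¬B → (((C → B) → C) ∧ (B ∧ ¬A))) → ((D ∧ D) ∨ ((C → ((¬A → ¬D) → (B → B))) ∧ ¬C))): 1 > 0.79, so result = 0.79

0.79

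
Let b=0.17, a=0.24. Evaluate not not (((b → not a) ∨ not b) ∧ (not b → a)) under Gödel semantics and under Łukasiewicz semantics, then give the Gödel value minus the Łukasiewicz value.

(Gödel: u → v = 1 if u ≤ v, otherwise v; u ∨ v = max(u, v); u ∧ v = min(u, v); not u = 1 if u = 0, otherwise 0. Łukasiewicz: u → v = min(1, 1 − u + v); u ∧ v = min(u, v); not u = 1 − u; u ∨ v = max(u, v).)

Gödel evaluation:
  not a: Gödel ¬ of 0.24 = 0 (operand ≠ 0)
  (b → not a): 0.17 > 0, so result = 0
  not b: Gödel ¬ of 0.17 = 0 (operand ≠ 0)
  ((b → not a) ∨ not b) = max(0, 0) = 0
  not b: Gödel ¬ of 0.17 = 0 (operand ≠ 0)
  (not b → a): 0 ≤ 0.24, so result = 1
  (((b → not a) ∨ not b) ∧ (not b → a)) = min(0, 1) = 0
  not (((b → not a) ∨ not b) ∧ (not b → a)): Gödel ¬ of 0 = 1 (operand is 0)
  not not (((b → not a) ∨ not b) ∧ (not b → a)): Gödel ¬ of 1 = 0 (operand ≠ 0)
  Gödel value = 0
Łukasiewicz evaluation:
  not a: Łukasiewicz ¬ gives 1 − 0.24 = 0.76
  (b → not a): min(1, 1 − 0.17 + 0.76) = 1
  not b: Łukasiewicz ¬ gives 1 − 0.17 = 0.83
  ((b → not a) ∨ not b) = max(1, 0.83) = 1
  not b: Łukasiewicz ¬ gives 1 − 0.17 = 0.83
  (not b → a): min(1, 1 − 0.83 + 0.24) = 0.41
  (((b → not a) ∨ not b) ∧ (not b → a)) = min(1, 0.41) = 0.41
  not (((b → not a) ∨ not b) ∧ (not b → a)): Łukasiewicz ¬ gives 1 − 0.41 = 0.59
  not not (((b → not a) ∨ not b) ∧ (not b → a)): Łukasiewicz ¬ gives 1 − 0.59 = 0.41
  Łukasiewicz value = 0.41
Difference: 0 − 0.41 = -0.41

-0.41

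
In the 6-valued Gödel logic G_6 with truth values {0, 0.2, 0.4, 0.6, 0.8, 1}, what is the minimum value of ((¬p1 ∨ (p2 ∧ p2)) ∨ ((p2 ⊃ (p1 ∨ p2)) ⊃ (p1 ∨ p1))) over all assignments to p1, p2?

0.20

The minimum is attained at p1 = 0.2, p2 = 0:
  ¬p1: Gödel ¬ of 0.2 = 0 (operand ≠ 0)
  (p2 ∧ p2) = min(0, 0) = 0
  (¬p1 ∨ (p2 ∧ p2)) = max(0, 0) = 0
  (p1 ∨ p2) = max(0.2, 0) = 0.2
  (p2 ⊃ (p1 ∨ p2)): 0 ≤ 0.2, so result = 1
  (p1 ∨ p1) = max(0.2, 0.2) = 0.2
  ((p2 ⊃ (p1 ∨ p2)) ⊃ (p1 ∨ p1)): 1 > 0.2, so result = 0.2
  ((¬p1 ∨ (p2 ∧ p2)) ∨ ((p2 ⊃ (p1 ∨ p2)) ⊃ (p1 ∨ p1))) = max(0, 0.2) = 0.2
Checking all 36 assignments confirms none give a value below 0.20.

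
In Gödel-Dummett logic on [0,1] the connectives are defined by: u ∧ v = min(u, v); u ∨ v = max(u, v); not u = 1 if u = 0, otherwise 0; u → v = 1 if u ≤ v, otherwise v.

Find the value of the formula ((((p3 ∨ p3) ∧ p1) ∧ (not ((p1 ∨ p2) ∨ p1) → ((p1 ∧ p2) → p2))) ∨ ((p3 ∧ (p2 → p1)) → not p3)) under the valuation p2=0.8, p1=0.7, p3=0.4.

0.40

(p3 ∨ p3) = max(0.4, 0.4) = 0.4
((p3 ∨ p3) ∧ p1) = min(0.4, 0.7) = 0.4
(p1 ∨ p2) = max(0.7, 0.8) = 0.8
((p1 ∨ p2) ∨ p1) = max(0.8, 0.7) = 0.8
not ((p1 ∨ p2) ∨ p1): Gödel ¬ of 0.8 = 0 (operand ≠ 0)
(p1 ∧ p2) = min(0.7, 0.8) = 0.7
((p1 ∧ p2) → p2): 0.7 ≤ 0.8, so result = 1
(not ((p1 ∨ p2) ∨ p1) → ((p1 ∧ p2) → p2)): 0 ≤ 1, so result = 1
(((p3 ∨ p3) ∧ p1) ∧ (not ((p1 ∨ p2) ∨ p1) → ((p1 ∧ p2) → p2))) = min(0.4, 1) = 0.4
(p2 → p1): 0.8 > 0.7, so result = 0.7
(p3 ∧ (p2 → p1)) = min(0.4, 0.7) = 0.4
not p3: Gödel ¬ of 0.4 = 0 (operand ≠ 0)
((p3 ∧ (p2 → p1)) → not p3): 0.4 > 0, so result = 0
((((p3 ∨ p3) ∧ p1) ∧ (not ((p1 ∨ p2) ∨ p1) → ((p1 ∧ p2) → p2))) ∨ ((p3 ∧ (p2 → p1)) → not p3)) = max(0.4, 0) = 0.4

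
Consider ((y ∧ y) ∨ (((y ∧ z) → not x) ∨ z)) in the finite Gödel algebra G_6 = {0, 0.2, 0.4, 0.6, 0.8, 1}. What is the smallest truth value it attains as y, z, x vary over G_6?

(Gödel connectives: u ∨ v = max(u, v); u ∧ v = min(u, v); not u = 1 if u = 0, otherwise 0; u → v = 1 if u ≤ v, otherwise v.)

0.20

The minimum is attained at y = 0.2, z = 0.2, x = 0.2:
  (y ∧ y) = min(0.2, 0.2) = 0.2
  (y ∧ z) = min(0.2, 0.2) = 0.2
  not x: Gödel ¬ of 0.2 = 0 (operand ≠ 0)
  ((y ∧ z) → not x): 0.2 > 0, so result = 0
  (((y ∧ z) → not x) ∨ z) = max(0, 0.2) = 0.2
  ((y ∧ y) ∨ (((y ∧ z) → not x) ∨ z)) = max(0.2, 0.2) = 0.2
Checking all 216 assignments confirms none give a value below 0.20.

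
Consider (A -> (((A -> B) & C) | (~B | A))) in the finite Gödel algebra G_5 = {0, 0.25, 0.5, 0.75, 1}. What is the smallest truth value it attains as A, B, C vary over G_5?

Every assignment gives 1. For instance at A = 0, B = 0, C = 0:
  (A -> B): 0 ≤ 0, so result = 1
  ((A -> B) & C) = min(1, 0) = 0
  ~B: Gödel ¬ of 0 = 1 (operand is 0)
  (~B | A) = max(1, 0) = 1
  (((A -> B) & C) | (~B | A)) = max(0, 1) = 1
  (A -> (((A -> B) & C) | (~B | A))): 0 ≤ 1, so result = 1
All 125 assignments give value 1 — the formula is a G_5-tautology.

1.00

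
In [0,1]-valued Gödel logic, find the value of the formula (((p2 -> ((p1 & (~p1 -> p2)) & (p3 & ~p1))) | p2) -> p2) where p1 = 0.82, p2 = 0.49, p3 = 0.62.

~p1: Gödel ¬ of 0.82 = 0 (operand ≠ 0)
(~p1 -> p2): 0 ≤ 0.49, so result = 1
(p1 & (~p1 -> p2)) = min(0.82, 1) = 0.82
~p1: Gödel ¬ of 0.82 = 0 (operand ≠ 0)
(p3 & ~p1) = min(0.62, 0) = 0
((p1 & (~p1 -> p2)) & (p3 & ~p1)) = min(0.82, 0) = 0
(p2 -> ((p1 & (~p1 -> p2)) & (p3 & ~p1))): 0.49 > 0, so result = 0
((p2 -> ((p1 & (~p1 -> p2)) & (p3 & ~p1))) | p2) = max(0, 0.49) = 0.49
(((p2 -> ((p1 & (~p1 -> p2)) & (p3 & ~p1))) | p2) -> p2): 0.49 ≤ 0.49, so result = 1

1.00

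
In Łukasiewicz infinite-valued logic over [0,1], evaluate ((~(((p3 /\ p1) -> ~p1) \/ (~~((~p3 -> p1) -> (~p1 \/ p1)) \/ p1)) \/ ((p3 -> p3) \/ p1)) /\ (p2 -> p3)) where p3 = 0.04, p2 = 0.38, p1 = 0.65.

(p3 /\ p1) = min(0.04, 0.65) = 0.04
~p1: Łukasiewicz ¬ gives 1 − 0.65 = 0.35
((p3 /\ p1) -> ~p1): min(1, 1 − 0.04 + 0.35) = 1
~p3: Łukasiewicz ¬ gives 1 − 0.04 = 0.96
(~p3 -> p1): min(1, 1 − 0.96 + 0.65) = 0.69
~p1: Łukasiewicz ¬ gives 1 − 0.65 = 0.35
(~p1 \/ p1) = max(0.35, 0.65) = 0.65
((~p3 -> p1) -> (~p1 \/ p1)): min(1, 1 − 0.69 + 0.65) = 0.96
~((~p3 -> p1) -> (~p1 \/ p1)): Łukasiewicz ¬ gives 1 − 0.96 = 0.04
~~((~p3 -> p1) -> (~p1 \/ p1)): Łukasiewicz ¬ gives 1 − 0.04 = 0.96
(~~((~p3 -> p1) -> (~p1 \/ p1)) \/ p1) = max(0.96, 0.65) = 0.96
(((p3 /\ p1) -> ~p1) \/ (~~((~p3 -> p1) -> (~p1 \/ p1)) \/ p1)) = max(1, 0.96) = 1
~(((p3 /\ p1) -> ~p1) \/ (~~((~p3 -> p1) -> (~p1 \/ p1)) \/ p1)): Łukasiewicz ¬ gives 1 − 1 = 0
(p3 -> p3): min(1, 1 − 0.04 + 0.04) = 1
((p3 -> p3) \/ p1) = max(1, 0.65) = 1
(~(((p3 /\ p1) -> ~p1) \/ (~~((~p3 -> p1) -> (~p1 \/ p1)) \/ p1)) \/ ((p3 -> p3) \/ p1)) = max(0, 1) = 1
(p2 -> p3): min(1, 1 − 0.38 + 0.04) = 0.66
((~(((p3 /\ p1) -> ~p1) \/ (~~((~p3 -> p1) -> (~p1 \/ p1)) \/ p1)) \/ ((p3 -> p3) \/ p1)) /\ (p2 -> p3)) = min(1, 0.66) = 0.66

0.66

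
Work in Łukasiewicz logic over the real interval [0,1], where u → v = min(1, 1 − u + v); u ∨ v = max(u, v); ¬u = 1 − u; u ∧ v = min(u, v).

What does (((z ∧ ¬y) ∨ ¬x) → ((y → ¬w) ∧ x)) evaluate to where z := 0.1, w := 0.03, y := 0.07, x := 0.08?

0.16

¬y: Łukasiewicz ¬ gives 1 − 0.07 = 0.93
(z ∧ ¬y) = min(0.1, 0.93) = 0.1
¬x: Łukasiewicz ¬ gives 1 − 0.08 = 0.92
((z ∧ ¬y) ∨ ¬x) = max(0.1, 0.92) = 0.92
¬w: Łukasiewicz ¬ gives 1 − 0.03 = 0.97
(y → ¬w): min(1, 1 − 0.07 + 0.97) = 1
((y → ¬w) ∧ x) = min(1, 0.08) = 0.08
(((z ∧ ¬y) ∨ ¬x) → ((y → ¬w) ∧ x)): min(1, 1 − 0.92 + 0.08) = 0.16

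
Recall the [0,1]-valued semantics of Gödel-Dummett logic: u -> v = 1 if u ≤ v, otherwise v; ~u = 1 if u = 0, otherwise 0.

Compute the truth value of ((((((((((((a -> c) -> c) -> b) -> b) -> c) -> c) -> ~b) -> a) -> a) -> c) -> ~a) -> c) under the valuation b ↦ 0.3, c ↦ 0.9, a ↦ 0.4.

(a -> c): 0.4 ≤ 0.9, so result = 1
((a -> c) -> c): 1 > 0.9, so result = 0.9
(((a -> c) -> c) -> b): 0.9 > 0.3, so result = 0.3
((((a -> c) -> c) -> b) -> b): 0.3 ≤ 0.3, so result = 1
(((((a -> c) -> c) -> b) -> b) -> c): 1 > 0.9, so result = 0.9
((((((a -> c) -> c) -> b) -> b) -> c) -> c): 0.9 ≤ 0.9, so result = 1
~b: Gödel ¬ of 0.3 = 0 (operand ≠ 0)
(((((((a -> c) -> c) -> b) -> b) -> c) -> c) -> ~b): 1 > 0, so result = 0
((((((((a -> c) -> c) -> b) -> b) -> c) -> c) -> ~b) -> a): 0 ≤ 0.4, so result = 1
(((((((((a -> c) -> c) -> b) -> b) -> c) -> c) -> ~b) -> a) -> a): 1 > 0.4, so result = 0.4
((((((((((a -> c) -> c) -> b) -> b) -> c) -> c) -> ~b) -> a) -> a) -> c): 0.4 ≤ 0.9, so result = 1
~a: Gödel ¬ of 0.4 = 0 (operand ≠ 0)
(((((((((((a -> c) -> c) -> b) -> b) -> c) -> c) -> ~b) -> a) -> a) -> c) -> ~a): 1 > 0, so result = 0
((((((((((((a -> c) -> c) -> b) -> b) -> c) -> c) -> ~b) -> a) -> a) -> c) -> ~a) -> c): 0 ≤ 0.9, so result = 1

1.00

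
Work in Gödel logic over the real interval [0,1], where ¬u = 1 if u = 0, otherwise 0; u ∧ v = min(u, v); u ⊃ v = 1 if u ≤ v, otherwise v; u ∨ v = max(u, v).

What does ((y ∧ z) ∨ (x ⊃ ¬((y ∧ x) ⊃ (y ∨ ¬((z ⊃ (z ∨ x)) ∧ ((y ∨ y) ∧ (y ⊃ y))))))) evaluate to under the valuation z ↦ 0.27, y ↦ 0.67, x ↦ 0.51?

0.27

(y ∧ z) = min(0.67, 0.27) = 0.27
(y ∧ x) = min(0.67, 0.51) = 0.51
(z ∨ x) = max(0.27, 0.51) = 0.51
(z ⊃ (z ∨ x)): 0.27 ≤ 0.51, so result = 1
(y ∨ y) = max(0.67, 0.67) = 0.67
(y ⊃ y): 0.67 ≤ 0.67, so result = 1
((y ∨ y) ∧ (y ⊃ y)) = min(0.67, 1) = 0.67
((z ⊃ (z ∨ x)) ∧ ((y ∨ y) ∧ (y ⊃ y))) = min(1, 0.67) = 0.67
¬((z ⊃ (z ∨ x)) ∧ ((y ∨ y) ∧ (y ⊃ y))): Gödel ¬ of 0.67 = 0 (operand ≠ 0)
(y ∨ ¬((z ⊃ (z ∨ x)) ∧ ((y ∨ y) ∧ (y ⊃ y)))) = max(0.67, 0) = 0.67
((y ∧ x) ⊃ (y ∨ ¬((z ⊃ (z ∨ x)) ∧ ((y ∨ y) ∧ (y ⊃ y))))): 0.51 ≤ 0.67, so result = 1
¬((y ∧ x) ⊃ (y ∨ ¬((z ⊃ (z ∨ x)) ∧ ((y ∨ y) ∧ (y ⊃ y))))): Gödel ¬ of 1 = 0 (operand ≠ 0)
(x ⊃ ¬((y ∧ x) ⊃ (y ∨ ¬((z ⊃ (z ∨ x)) ∧ ((y ∨ y) ∧ (y ⊃ y)))))): 0.51 > 0, so result = 0
((y ∧ z) ∨ (x ⊃ ¬((y ∧ x) ⊃ (y ∨ ¬((z ⊃ (z ∨ x)) ∧ ((y ∨ y) ∧ (y ⊃ y))))))) = max(0.27, 0) = 0.27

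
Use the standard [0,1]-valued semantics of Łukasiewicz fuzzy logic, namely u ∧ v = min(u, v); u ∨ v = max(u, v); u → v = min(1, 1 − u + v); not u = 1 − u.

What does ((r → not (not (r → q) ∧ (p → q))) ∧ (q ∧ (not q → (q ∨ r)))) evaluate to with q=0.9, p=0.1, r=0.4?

0.90

(r → q): min(1, 1 − 0.4 + 0.9) = 1
not (r → q): Łukasiewicz ¬ gives 1 − 1 = 0
(p → q): min(1, 1 − 0.1 + 0.9) = 1
(not (r → q) ∧ (p → q)) = min(0, 1) = 0
not (not (r → q) ∧ (p → q)): Łukasiewicz ¬ gives 1 − 0 = 1
(r → not (not (r → q) ∧ (p → q))): min(1, 1 − 0.4 + 1) = 1
not q: Łukasiewicz ¬ gives 1 − 0.9 = 0.1
(q ∨ r) = max(0.9, 0.4) = 0.9
(not q → (q ∨ r)): min(1, 1 − 0.1 + 0.9) = 1
(q ∧ (not q → (q ∨ r))) = min(0.9, 1) = 0.9
((r → not (not (r → q) ∧ (p → q))) ∧ (q ∧ (not q → (q ∨ r)))) = min(1, 0.9) = 0.9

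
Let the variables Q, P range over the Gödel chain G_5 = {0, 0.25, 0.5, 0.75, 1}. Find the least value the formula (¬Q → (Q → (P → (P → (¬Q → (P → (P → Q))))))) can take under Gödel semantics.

1.00

Every assignment gives 1. For instance at Q = 0, P = 0:
  ¬Q: Gödel ¬ of 0 = 1 (operand is 0)
  ¬Q: Gödel ¬ of 0 = 1 (operand is 0)
  (P → Q): 0 ≤ 0, so result = 1
  (P → (P → Q)): 0 ≤ 1, so result = 1
  (¬Q → (P → (P → Q))): 1 ≤ 1, so result = 1
  (P → (¬Q → (P → (P → Q)))): 0 ≤ 1, so result = 1
  (P → (P → (¬Q → (P → (P → Q))))): 0 ≤ 1, so result = 1
  (Q → (P → (P → (¬Q → (P → (P → Q)))))): 0 ≤ 1, so result = 1
  (¬Q → (Q → (P → (P → (¬Q → (P → (P → Q))))))): 1 ≤ 1, so result = 1
All 25 assignments give value 1 — the formula is a G_5-tautology.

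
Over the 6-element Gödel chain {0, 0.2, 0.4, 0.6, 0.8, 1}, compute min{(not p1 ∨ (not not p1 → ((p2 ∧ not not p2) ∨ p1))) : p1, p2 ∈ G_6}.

The minimum is attained at p1 = 0.2, p2 = 0:
  not p1: Gödel ¬ of 0.2 = 0 (operand ≠ 0)
  not p1: Gödel ¬ of 0.2 = 0 (operand ≠ 0)
  not not p1: Gödel ¬ of 0 = 1 (operand is 0)
  not p2: Gödel ¬ of 0 = 1 (operand is 0)
  not not p2: Gödel ¬ of 1 = 0 (operand ≠ 0)
  (p2 ∧ not not p2) = min(0, 0) = 0
  ((p2 ∧ not not p2) ∨ p1) = max(0, 0.2) = 0.2
  (not not p1 → ((p2 ∧ not not p2) ∨ p1)): 1 > 0.2, so result = 0.2
  (not p1 ∨ (not not p1 → ((p2 ∧ not not p2) ∨ p1))) = max(0, 0.2) = 0.2
Checking all 36 assignments confirms none give a value below 0.20.

0.20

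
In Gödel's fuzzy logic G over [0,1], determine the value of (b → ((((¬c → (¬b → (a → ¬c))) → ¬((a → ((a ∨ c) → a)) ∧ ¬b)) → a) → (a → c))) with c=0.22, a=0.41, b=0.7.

¬c: Gödel ¬ of 0.22 = 0 (operand ≠ 0)
¬b: Gödel ¬ of 0.7 = 0 (operand ≠ 0)
¬c: Gödel ¬ of 0.22 = 0 (operand ≠ 0)
(a → ¬c): 0.41 > 0, so result = 0
(¬b → (a → ¬c)): 0 ≤ 0, so result = 1
(¬c → (¬b → (a → ¬c))): 0 ≤ 1, so result = 1
(a ∨ c) = max(0.41, 0.22) = 0.41
((a ∨ c) → a): 0.41 ≤ 0.41, so result = 1
(a → ((a ∨ c) → a)): 0.41 ≤ 1, so result = 1
¬b: Gödel ¬ of 0.7 = 0 (operand ≠ 0)
((a → ((a ∨ c) → a)) ∧ ¬b) = min(1, 0) = 0
¬((a → ((a ∨ c) → a)) ∧ ¬b): Gödel ¬ of 0 = 1 (operand is 0)
((¬c → (¬b → (a → ¬c))) → ¬((a → ((a ∨ c) → a)) ∧ ¬b)): 1 ≤ 1, so result = 1
(((¬c → (¬b → (a → ¬c))) → ¬((a → ((a ∨ c) → a)) ∧ ¬b)) → a): 1 > 0.41, so result = 0.41
(a → c): 0.41 > 0.22, so result = 0.22
((((¬c → (¬b → (a → ¬c))) → ¬((a → ((a ∨ c) → a)) ∧ ¬b)) → a) → (a → c)): 0.41 > 0.22, so result = 0.22
(b → ((((¬c → (¬b → (a → ¬c))) → ¬((a → ((a ∨ c) → a)) ∧ ¬b)) → a) → (a → c))): 0.7 > 0.22, so result = 0.22

0.22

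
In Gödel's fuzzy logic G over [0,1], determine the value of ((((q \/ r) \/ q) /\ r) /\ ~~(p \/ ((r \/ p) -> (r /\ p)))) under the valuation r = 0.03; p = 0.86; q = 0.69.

(q \/ r) = max(0.69, 0.03) = 0.69
((q \/ r) \/ q) = max(0.69, 0.69) = 0.69
(((q \/ r) \/ q) /\ r) = min(0.69, 0.03) = 0.03
(r \/ p) = max(0.03, 0.86) = 0.86
(r /\ p) = min(0.03, 0.86) = 0.03
((r \/ p) -> (r /\ p)): 0.86 > 0.03, so result = 0.03
(p \/ ((r \/ p) -> (r /\ p))) = max(0.86, 0.03) = 0.86
~(p \/ ((r \/ p) -> (r /\ p))): Gödel ¬ of 0.86 = 0 (operand ≠ 0)
~~(p \/ ((r \/ p) -> (r /\ p))): Gödel ¬ of 0 = 1 (operand is 0)
((((q \/ r) \/ q) /\ r) /\ ~~(p \/ ((r \/ p) -> (r /\ p)))) = min(0.03, 1) = 0.03

0.03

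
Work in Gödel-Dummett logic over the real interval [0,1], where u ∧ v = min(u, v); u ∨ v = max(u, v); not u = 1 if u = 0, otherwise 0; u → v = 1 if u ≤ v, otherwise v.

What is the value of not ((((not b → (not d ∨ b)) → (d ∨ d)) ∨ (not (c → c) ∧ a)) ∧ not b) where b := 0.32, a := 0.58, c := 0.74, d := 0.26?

not b: Gödel ¬ of 0.32 = 0 (operand ≠ 0)
not d: Gödel ¬ of 0.26 = 0 (operand ≠ 0)
(not d ∨ b) = max(0, 0.32) = 0.32
(not b → (not d ∨ b)): 0 ≤ 0.32, so result = 1
(d ∨ d) = max(0.26, 0.26) = 0.26
((not b → (not d ∨ b)) → (d ∨ d)): 1 > 0.26, so result = 0.26
(c → c): 0.74 ≤ 0.74, so result = 1
not (c → c): Gödel ¬ of 1 = 0 (operand ≠ 0)
(not (c → c) ∧ a) = min(0, 0.58) = 0
(((not b → (not d ∨ b)) → (d ∨ d)) ∨ (not (c → c) ∧ a)) = max(0.26, 0) = 0.26
not b: Gödel ¬ of 0.32 = 0 (operand ≠ 0)
((((not b → (not d ∨ b)) → (d ∨ d)) ∨ (not (c → c) ∧ a)) ∧ not b) = min(0.26, 0) = 0
not ((((not b → (not d ∨ b)) → (d ∨ d)) ∨ (not (c → c) ∧ a)) ∧ not b): Gödel ¬ of 0 = 1 (operand is 0)

1.00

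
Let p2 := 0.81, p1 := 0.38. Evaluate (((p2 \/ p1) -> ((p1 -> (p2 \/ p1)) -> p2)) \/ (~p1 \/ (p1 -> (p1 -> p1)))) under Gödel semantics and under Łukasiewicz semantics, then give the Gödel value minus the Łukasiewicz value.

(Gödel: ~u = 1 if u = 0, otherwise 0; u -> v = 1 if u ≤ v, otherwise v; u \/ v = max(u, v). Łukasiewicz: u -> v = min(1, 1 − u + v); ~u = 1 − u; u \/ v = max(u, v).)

Gödel evaluation:
  (p2 \/ p1) = max(0.81, 0.38) = 0.81
  (p2 \/ p1) = max(0.81, 0.38) = 0.81
  (p1 -> (p2 \/ p1)): 0.38 ≤ 0.81, so result = 1
  ((p1 -> (p2 \/ p1)) -> p2): 1 > 0.81, so result = 0.81
  ((p2 \/ p1) -> ((p1 -> (p2 \/ p1)) -> p2)): 0.81 ≤ 0.81, so result = 1
  ~p1: Gödel ¬ of 0.38 = 0 (operand ≠ 0)
  (p1 -> p1): 0.38 ≤ 0.38, so result = 1
  (p1 -> (p1 -> p1)): 0.38 ≤ 1, so result = 1
  (~p1 \/ (p1 -> (p1 -> p1))) = max(0, 1) = 1
  (((p2 \/ p1) -> ((p1 -> (p2 \/ p1)) -> p2)) \/ (~p1 \/ (p1 -> (p1 -> p1)))) = max(1, 1) = 1
  Gödel value = 1
Łukasiewicz evaluation:
  (p2 \/ p1) = max(0.81, 0.38) = 0.81
  (p2 \/ p1) = max(0.81, 0.38) = 0.81
  (p1 -> (p2 \/ p1)): min(1, 1 − 0.38 + 0.81) = 1
  ((p1 -> (p2 \/ p1)) -> p2): min(1, 1 − 1 + 0.81) = 0.81
  ((p2 \/ p1) -> ((p1 -> (p2 \/ p1)) -> p2)): min(1, 1 − 0.81 + 0.81) = 1
  ~p1: Łukasiewicz ¬ gives 1 − 0.38 = 0.62
  (p1 -> p1): min(1, 1 − 0.38 + 0.38) = 1
  (p1 -> (p1 -> p1)): min(1, 1 − 0.38 + 1) = 1
  (~p1 \/ (p1 -> (p1 -> p1))) = max(0.62, 1) = 1
  (((p2 \/ p1) -> ((p1 -> (p2 \/ p1)) -> p2)) \/ (~p1 \/ (p1 -> (p1 -> p1)))) = max(1, 1) = 1
  Łukasiewicz value = 1
Difference: 1 − 1 = 0.00

0.00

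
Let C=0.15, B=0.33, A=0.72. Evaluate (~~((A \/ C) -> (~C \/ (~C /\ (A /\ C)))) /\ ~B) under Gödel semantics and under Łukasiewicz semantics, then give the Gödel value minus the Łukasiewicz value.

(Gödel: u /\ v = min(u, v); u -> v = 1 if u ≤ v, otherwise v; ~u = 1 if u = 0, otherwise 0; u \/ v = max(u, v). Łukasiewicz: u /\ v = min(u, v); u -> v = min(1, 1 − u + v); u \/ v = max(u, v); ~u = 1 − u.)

Gödel evaluation:
  (A \/ C) = max(0.72, 0.15) = 0.72
  ~C: Gödel ¬ of 0.15 = 0 (operand ≠ 0)
  ~C: Gödel ¬ of 0.15 = 0 (operand ≠ 0)
  (A /\ C) = min(0.72, 0.15) = 0.15
  (~C /\ (A /\ C)) = min(0, 0.15) = 0
  (~C \/ (~C /\ (A /\ C))) = max(0, 0) = 0
  ((A \/ C) -> (~C \/ (~C /\ (A /\ C)))): 0.72 > 0, so result = 0
  ~((A \/ C) -> (~C \/ (~C /\ (A /\ C)))): Gödel ¬ of 0 = 1 (operand is 0)
  ~~((A \/ C) -> (~C \/ (~C /\ (A /\ C)))): Gödel ¬ of 1 = 0 (operand ≠ 0)
  ~B: Gödel ¬ of 0.33 = 0 (operand ≠ 0)
  (~~((A \/ C) -> (~C \/ (~C /\ (A /\ C)))) /\ ~B) = min(0, 0) = 0
  Gödel value = 0
Łukasiewicz evaluation:
  (A \/ C) = max(0.72, 0.15) = 0.72
  ~C: Łukasiewicz ¬ gives 1 − 0.15 = 0.85
  ~C: Łukasiewicz ¬ gives 1 − 0.15 = 0.85
  (A /\ C) = min(0.72, 0.15) = 0.15
  (~C /\ (A /\ C)) = min(0.85, 0.15) = 0.15
  (~C \/ (~C /\ (A /\ C))) = max(0.85, 0.15) = 0.85
  ((A \/ C) -> (~C \/ (~C /\ (A /\ C)))): min(1, 1 − 0.72 + 0.85) = 1
  ~((A \/ C) -> (~C \/ (~C /\ (A /\ C)))): Łukasiewicz ¬ gives 1 − 1 = 0
  ~~((A \/ C) -> (~C \/ (~C /\ (A /\ C)))): Łukasiewicz ¬ gives 1 − 0 = 1
  ~B: Łukasiewicz ¬ gives 1 − 0.33 = 0.67
  (~~((A \/ C) -> (~C \/ (~C /\ (A /\ C)))) /\ ~B) = min(1, 0.67) = 0.67
  Łukasiewicz value = 0.67
Difference: 0 − 0.67 = -0.67

-0.67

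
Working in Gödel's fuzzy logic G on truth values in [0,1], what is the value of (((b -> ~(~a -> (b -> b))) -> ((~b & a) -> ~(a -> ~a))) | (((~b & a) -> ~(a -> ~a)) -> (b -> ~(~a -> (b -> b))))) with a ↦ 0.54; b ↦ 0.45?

1.00

~a: Gödel ¬ of 0.54 = 0 (operand ≠ 0)
(b -> b): 0.45 ≤ 0.45, so result = 1
(~a -> (b -> b)): 0 ≤ 1, so result = 1
~(~a -> (b -> b)): Gödel ¬ of 1 = 0 (operand ≠ 0)
(b -> ~(~a -> (b -> b))): 0.45 > 0, so result = 0
~b: Gödel ¬ of 0.45 = 0 (operand ≠ 0)
(~b & a) = min(0, 0.54) = 0
~a: Gödel ¬ of 0.54 = 0 (operand ≠ 0)
(a -> ~a): 0.54 > 0, so result = 0
~(a -> ~a): Gödel ¬ of 0 = 1 (operand is 0)
((~b & a) -> ~(a -> ~a)): 0 ≤ 1, so result = 1
((b -> ~(~a -> (b -> b))) -> ((~b & a) -> ~(a -> ~a))): 0 ≤ 1, so result = 1
~b: Gödel ¬ of 0.45 = 0 (operand ≠ 0)
(~b & a) = min(0, 0.54) = 0
~a: Gödel ¬ of 0.54 = 0 (operand ≠ 0)
(a -> ~a): 0.54 > 0, so result = 0
~(a -> ~a): Gödel ¬ of 0 = 1 (operand is 0)
((~b & a) -> ~(a -> ~a)): 0 ≤ 1, so result = 1
~a: Gödel ¬ of 0.54 = 0 (operand ≠ 0)
(b -> b): 0.45 ≤ 0.45, so result = 1
(~a -> (b -> b)): 0 ≤ 1, so result = 1
~(~a -> (b -> b)): Gödel ¬ of 1 = 0 (operand ≠ 0)
(b -> ~(~a -> (b -> b))): 0.45 > 0, so result = 0
(((~b & a) -> ~(a -> ~a)) -> (b -> ~(~a -> (b -> b)))): 1 > 0, so result = 0
(((b -> ~(~a -> (b -> b))) -> ((~b & a) -> ~(a -> ~a))) | (((~b & a) -> ~(a -> ~a)) -> (b -> ~(~a -> (b -> b))))) = max(1, 0) = 1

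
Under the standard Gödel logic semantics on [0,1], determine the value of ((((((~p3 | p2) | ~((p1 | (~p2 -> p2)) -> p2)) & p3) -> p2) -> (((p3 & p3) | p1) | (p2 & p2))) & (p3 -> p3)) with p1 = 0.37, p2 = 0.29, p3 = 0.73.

0.73

~p3: Gödel ¬ of 0.73 = 0 (operand ≠ 0)
(~p3 | p2) = max(0, 0.29) = 0.29
~p2: Gödel ¬ of 0.29 = 0 (operand ≠ 0)
(~p2 -> p2): 0 ≤ 0.29, so result = 1
(p1 | (~p2 -> p2)) = max(0.37, 1) = 1
((p1 | (~p2 -> p2)) -> p2): 1 > 0.29, so result = 0.29
~((p1 | (~p2 -> p2)) -> p2): Gödel ¬ of 0.29 = 0 (operand ≠ 0)
((~p3 | p2) | ~((p1 | (~p2 -> p2)) -> p2)) = max(0.29, 0) = 0.29
(((~p3 | p2) | ~((p1 | (~p2 -> p2)) -> p2)) & p3) = min(0.29, 0.73) = 0.29
((((~p3 | p2) | ~((p1 | (~p2 -> p2)) -> p2)) & p3) -> p2): 0.29 ≤ 0.29, so result = 1
(p3 & p3) = min(0.73, 0.73) = 0.73
((p3 & p3) | p1) = max(0.73, 0.37) = 0.73
(p2 & p2) = min(0.29, 0.29) = 0.29
(((p3 & p3) | p1) | (p2 & p2)) = max(0.73, 0.29) = 0.73
(((((~p3 | p2) | ~((p1 | (~p2 -> p2)) -> p2)) & p3) -> p2) -> (((p3 & p3) | p1) | (p2 & p2))): 1 > 0.73, so result = 0.73
(p3 -> p3): 0.73 ≤ 0.73, so result = 1
((((((~p3 | p2) | ~((p1 | (~p2 -> p2)) -> p2)) & p3) -> p2) -> (((p3 & p3) | p1) | (p2 & p2))) & (p3 -> p3)) = min(0.73, 1) = 0.73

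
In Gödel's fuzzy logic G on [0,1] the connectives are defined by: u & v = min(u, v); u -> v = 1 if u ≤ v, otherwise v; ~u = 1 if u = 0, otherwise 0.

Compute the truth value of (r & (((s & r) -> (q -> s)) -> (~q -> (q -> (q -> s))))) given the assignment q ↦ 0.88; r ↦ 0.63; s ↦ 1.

0.63

(s & r) = min(1, 0.63) = 0.63
(q -> s): 0.88 ≤ 1, so result = 1
((s & r) -> (q -> s)): 0.63 ≤ 1, so result = 1
~q: Gödel ¬ of 0.88 = 0 (operand ≠ 0)
(q -> s): 0.88 ≤ 1, so result = 1
(q -> (q -> s)): 0.88 ≤ 1, so result = 1
(~q -> (q -> (q -> s))): 0 ≤ 1, so result = 1
(((s & r) -> (q -> s)) -> (~q -> (q -> (q -> s)))): 1 ≤ 1, so result = 1
(r & (((s & r) -> (q -> s)) -> (~q -> (q -> (q -> s))))) = min(0.63, 1) = 0.63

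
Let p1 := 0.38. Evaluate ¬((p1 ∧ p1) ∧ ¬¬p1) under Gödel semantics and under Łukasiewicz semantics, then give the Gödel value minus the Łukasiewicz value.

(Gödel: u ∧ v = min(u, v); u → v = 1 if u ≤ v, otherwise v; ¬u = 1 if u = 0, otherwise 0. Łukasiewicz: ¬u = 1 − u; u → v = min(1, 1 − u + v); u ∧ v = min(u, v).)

-0.62

Gödel evaluation:
  (p1 ∧ p1) = min(0.38, 0.38) = 0.38
  ¬p1: Gödel ¬ of 0.38 = 0 (operand ≠ 0)
  ¬¬p1: Gödel ¬ of 0 = 1 (operand is 0)
  ((p1 ∧ p1) ∧ ¬¬p1) = min(0.38, 1) = 0.38
  ¬((p1 ∧ p1) ∧ ¬¬p1): Gödel ¬ of 0.38 = 0 (operand ≠ 0)
  Gödel value = 0
Łukasiewicz evaluation:
  (p1 ∧ p1) = min(0.38, 0.38) = 0.38
  ¬p1: Łukasiewicz ¬ gives 1 − 0.38 = 0.62
  ¬¬p1: Łukasiewicz ¬ gives 1 − 0.62 = 0.38
  ((p1 ∧ p1) ∧ ¬¬p1) = min(0.38, 0.38) = 0.38
  ¬((p1 ∧ p1) ∧ ¬¬p1): Łukasiewicz ¬ gives 1 − 0.38 = 0.62
  Łukasiewicz value = 0.62
Difference: 0 − 0.62 = -0.62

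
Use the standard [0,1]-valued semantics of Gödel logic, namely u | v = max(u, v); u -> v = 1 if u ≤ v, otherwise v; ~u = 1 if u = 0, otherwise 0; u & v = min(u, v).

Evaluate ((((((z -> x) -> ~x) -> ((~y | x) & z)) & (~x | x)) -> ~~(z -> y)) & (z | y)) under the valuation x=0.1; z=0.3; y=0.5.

(z -> x): 0.3 > 0.1, so result = 0.1
~x: Gödel ¬ of 0.1 = 0 (operand ≠ 0)
((z -> x) -> ~x): 0.1 > 0, so result = 0
~y: Gödel ¬ of 0.5 = 0 (operand ≠ 0)
(~y | x) = max(0, 0.1) = 0.1
((~y | x) & z) = min(0.1, 0.3) = 0.1
(((z -> x) -> ~x) -> ((~y | x) & z)): 0 ≤ 0.1, so result = 1
~x: Gödel ¬ of 0.1 = 0 (operand ≠ 0)
(~x | x) = max(0, 0.1) = 0.1
((((z -> x) -> ~x) -> ((~y | x) & z)) & (~x | x)) = min(1, 0.1) = 0.1
(z -> y): 0.3 ≤ 0.5, so result = 1
~(z -> y): Gödel ¬ of 1 = 0 (operand ≠ 0)
~~(z -> y): Gödel ¬ of 0 = 1 (operand is 0)
(((((z -> x) -> ~x) -> ((~y | x) & z)) & (~x | x)) -> ~~(z -> y)): 0.1 ≤ 1, so result = 1
(z | y) = max(0.3, 0.5) = 0.5
((((((z -> x) -> ~x) -> ((~y | x) & z)) & (~x | x)) -> ~~(z -> y)) & (z | y)) = min(1, 0.5) = 0.5

0.50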